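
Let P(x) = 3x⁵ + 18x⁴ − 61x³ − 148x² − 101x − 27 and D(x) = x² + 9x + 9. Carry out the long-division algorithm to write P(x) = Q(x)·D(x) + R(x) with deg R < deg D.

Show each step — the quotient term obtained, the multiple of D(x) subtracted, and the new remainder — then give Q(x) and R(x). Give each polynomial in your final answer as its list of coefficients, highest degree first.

Step 1: lead(3x⁵ + 18x⁴ − 61x³ − 148x² − 101x − 27) ÷ lead(D) = 3x⁵ ÷ x² = 3x³. Subtract (3x³)·D = 3x⁵ + 27x⁴ + 27x³. Remainder: −9x⁴ − 88x³ − 148x² − 101x − 27.
Step 2: lead(−9x⁴ − 88x³ − 148x² − 101x − 27) ÷ lead(D) = −9x⁴ ÷ x² = −9x². Subtract (−9x²)·D = −9x⁴ − 81x³ − 81x². Remainder: −7x³ − 67x² − 101x − 27.
Step 3: lead(−7x³ − 67x² − 101x − 27) ÷ lead(D) = −7x³ ÷ x² = −7x. Subtract (−7x)·D = −7x³ − 63x² − 63x. Remainder: −4x² − 38x − 27.
Step 4: lead(−4x² − 38x − 27) ÷ lead(D) = −4x² ÷ x² = −4. Subtract (−4)·D = −4x² − 36x − 36. Remainder: −2x + 9.

Q = [3, -9, -7, -4]; R = [-2, 9]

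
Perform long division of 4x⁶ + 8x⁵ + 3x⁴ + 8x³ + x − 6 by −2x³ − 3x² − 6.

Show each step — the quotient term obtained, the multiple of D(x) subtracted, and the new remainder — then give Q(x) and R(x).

Step 1: lead(4x⁶ + 8x⁵ + 3x⁴ + 8x³ + x − 6) ÷ lead(D) = 4x⁶ ÷ −2x³ = −2x³. Subtract (−2x³)·D = 4x⁶ + 6x⁵ + 12x³. Remainder: 2x⁵ + 3x⁴ − 4x³ + x − 6.
Step 2: lead(2x⁵ + 3x⁴ − 4x³ + x − 6) ÷ lead(D) = 2x⁵ ÷ −2x³ = −x². Subtract (−x²)·D = 2x⁵ + 3x⁴ + 6x². Remainder: −4x³ − 6x² + x − 6.
Step 3: lead(−4x³ − 6x² + x − 6) ÷ lead(D) = −4x³ ÷ −2x³ = 2. Subtract (2)·D = −4x³ − 6x² − 12. Remainder: x + 6.

Q(x) = −2x³ − x² + 2; R(x) = x + 6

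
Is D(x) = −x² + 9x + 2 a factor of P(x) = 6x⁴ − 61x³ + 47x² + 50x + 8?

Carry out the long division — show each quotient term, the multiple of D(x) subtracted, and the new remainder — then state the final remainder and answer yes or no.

R(x) = 0, so D(x) is a factor of P(x). yes

Step 1: lead(6x⁴ − 61x³ + 47x² + 50x + 8) ÷ lead(D) = 6x⁴ ÷ −x² = −6x². Subtract (−6x²)·D = 6x⁴ − 54x³ − 12x². Remainder: −7x³ + 59x² + 50x + 8.
Step 2: lead(−7x³ + 59x² + 50x + 8) ÷ lead(D) = −7x³ ÷ −x² = 7x. Subtract (7x)·D = −7x³ + 63x² + 14x. Remainder: −4x² + 36x + 8.
Step 3: lead(−4x² + 36x + 8) ÷ lead(D) = −4x² ÷ −x² = 4. Subtract (4)·D = −4x² + 36x + 8. Remainder: 0.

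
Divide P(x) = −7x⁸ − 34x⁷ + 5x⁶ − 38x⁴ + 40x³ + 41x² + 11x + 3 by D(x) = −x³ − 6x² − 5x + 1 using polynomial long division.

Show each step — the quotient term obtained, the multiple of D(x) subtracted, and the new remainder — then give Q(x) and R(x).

Q(x) = 7x⁵ − 8x⁴ + 8x³ − x² − 4x − 3; R(x) = 4x² + 6

Step 1: lead(−7x⁸ − 34x⁷ + 5x⁶ − 38x⁴ + 40x³ + 41x² + 11x + 3) ÷ lead(D) = −7x⁸ ÷ −x³ = 7x⁵. Subtract (7x⁵)·D = −7x⁸ − 42x⁷ − 35x⁶ + 7x⁵. Remainder: 8x⁷ + 40x⁶ − 7x⁵ − 38x⁴ + 40x³ + 41x² + 11x + 3.
Step 2: lead(8x⁷ + 40x⁶ − 7x⁵ − 38x⁴ + 40x³ + 41x² + 11x + 3) ÷ lead(D) = 8x⁷ ÷ −x³ = −8x⁴. Subtract (−8x⁴)·D = 8x⁷ + 48x⁶ + 40x⁵ − 8x⁴. Remainder: −8x⁶ − 47x⁵ − 30x⁴ + 40x³ + 41x² + 11x + 3.
Step 3: lead(−8x⁶ − 47x⁵ − 30x⁴ + 40x³ + 41x² + 11x + 3) ÷ lead(D) = −8x⁶ ÷ −x³ = 8x³. Subtract (8x³)·D = −8x⁶ − 48x⁵ − 40x⁴ + 8x³. Remainder: x⁵ + 10x⁴ + 32x³ + 41x² + 11x + 3.
Step 4: lead(x⁵ + 10x⁴ + 32x³ + 41x² + 11x + 3) ÷ lead(D) = x⁵ ÷ −x³ = −x². Subtract (−x²)·D = x⁵ + 6x⁴ + 5x³ − x². Remainder: 4x⁴ + 27x³ + 42x² + 11x + 3.
Step 5: lead(4x⁴ + 27x³ + 42x² + 11x + 3) ÷ lead(D) = 4x⁴ ÷ −x³ = −4x. Subtract (−4x)·D = 4x⁴ + 24x³ + 20x² − 4x. Remainder: 3x³ + 22x² + 15x + 3.
Step 6: lead(3x³ + 22x² + 15x + 3) ÷ lead(D) = 3x³ ÷ −x³ = −3. Subtract (−3)·D = 3x³ + 18x² + 15x − 3. Remainder: 4x² + 6.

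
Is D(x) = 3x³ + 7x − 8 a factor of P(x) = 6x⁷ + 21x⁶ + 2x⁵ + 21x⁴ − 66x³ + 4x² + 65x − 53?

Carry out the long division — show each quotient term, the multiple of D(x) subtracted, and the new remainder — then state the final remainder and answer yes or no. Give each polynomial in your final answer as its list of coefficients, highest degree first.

R = [-9, -5], so D(x) is not a factor of P(x). no

Step 1: lead(6x⁷ + 21x⁶ + 2x⁵ + 21x⁴ − 66x³ + 4x² + 65x − 53) ÷ lead(D) = 6x⁷ ÷ 3x³ = 2x⁴. Subtract (2x⁴)·D = 6x⁷ + 14x⁵ − 16x⁴. Remainder: 21x⁶ − 12x⁵ + 37x⁴ − 66x³ + 4x² + 65x − 53.
Step 2: lead(21x⁶ − 12x⁵ + 37x⁴ − 66x³ + 4x² + 65x − 53) ÷ lead(D) = 21x⁶ ÷ 3x³ = 7x³. Subtract (7x³)·D = 21x⁶ + 49x⁴ − 56x³. Remainder: −12x⁵ − 12x⁴ − 10x³ + 4x² + 65x − 53.
Step 3: lead(−12x⁵ − 12x⁴ − 10x³ + 4x² + 65x − 53) ÷ lead(D) = −12x⁵ ÷ 3x³ = −4x². Subtract (−4x²)·D = −12x⁵ − 28x³ + 32x². Remainder: −12x⁴ + 18x³ − 28x² + 65x − 53.
Step 4: lead(−12x⁴ + 18x³ − 28x² + 65x − 53) ÷ lead(D) = −12x⁴ ÷ 3x³ = −4x. Subtract (−4x)·D = −12x⁴ − 28x² + 32x. Remainder: 18x³ + 33x − 53.
Step 5: lead(18x³ + 33x − 53) ÷ lead(D) = 18x³ ÷ 3x³ = 6. Subtract (6)·D = 18x³ + 42x − 48. Remainder: −9x − 5.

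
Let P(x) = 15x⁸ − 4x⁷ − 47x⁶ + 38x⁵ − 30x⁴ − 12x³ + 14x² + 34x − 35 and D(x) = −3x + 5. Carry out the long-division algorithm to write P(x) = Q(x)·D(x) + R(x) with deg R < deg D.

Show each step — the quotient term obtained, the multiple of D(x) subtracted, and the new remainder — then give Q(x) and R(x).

Q(x) = −5x⁷ − 7x⁶ + 4x⁵ − 6x⁴ + 4x² + 2x − 8; R(x) = 5

Step 1: lead(15x⁸ − 4x⁷ − 47x⁶ + 38x⁵ − 30x⁴ − 12x³ + 14x² + 34x − 35) ÷ lead(D) = 15x⁸ ÷ −3x = −5x⁷. Subtract (−5x⁷)·D = 15x⁸ − 25x⁷. Remainder: 21x⁷ − 47x⁶ + 38x⁵ − 30x⁴ − 12x³ + 14x² + 34x − 35.
Step 2: lead(21x⁷ − 47x⁶ + 38x⁵ − 30x⁴ − 12x³ + 14x² + 34x − 35) ÷ lead(D) = 21x⁷ ÷ −3x = −7x⁶. Subtract (−7x⁶)·D = 21x⁷ − 35x⁶. Remainder: −12x⁶ + 38x⁵ − 30x⁴ − 12x³ + 14x² + 34x − 35.
Step 3: lead(−12x⁶ + 38x⁵ − 30x⁴ − 12x³ + 14x² + 34x − 35) ÷ lead(D) = −12x⁶ ÷ −3x = 4x⁵. Subtract (4x⁵)·D = −12x⁶ + 20x⁵. Remainder: 18x⁵ − 30x⁴ − 12x³ + 14x² + 34x − 35.
Step 4: lead(18x⁵ − 30x⁴ − 12x³ + 14x² + 34x − 35) ÷ lead(D) = 18x⁵ ÷ −3x = −6x⁴. Subtract (−6x⁴)·D = 18x⁵ − 30x⁴. Remainder: −12x³ + 14x² + 34x − 35.
Step 5: lead(−12x³ + 14x² + 34x − 35) ÷ lead(D) = −12x³ ÷ −3x = 4x². Subtract (4x²)·D = −12x³ + 20x². Remainder: −6x² + 34x − 35.
Step 6: lead(−6x² + 34x − 35) ÷ lead(D) = −6x² ÷ −3x = 2x. Subtract (2x)·D = −6x² + 10x. Remainder: 24x − 35.
Step 7: lead(24x − 35) ÷ lead(D) = 24x ÷ −3x = −8. Subtract (−8)·D = 24x − 40. Remainder: 5.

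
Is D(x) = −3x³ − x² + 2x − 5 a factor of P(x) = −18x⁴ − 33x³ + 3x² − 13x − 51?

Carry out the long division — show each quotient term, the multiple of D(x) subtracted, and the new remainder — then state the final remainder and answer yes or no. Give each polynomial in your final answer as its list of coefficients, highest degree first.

Step 1: lead(−18x⁴ − 33x³ + 3x² − 13x − 51) ÷ lead(D) = −18x⁴ ÷ −3x³ = 6x. Subtract (6x)·D = −18x⁴ − 6x³ + 12x² − 30x. Remainder: −27x³ − 9x² + 17x − 51.
Step 2: lead(−27x³ − 9x² + 17x − 51) ÷ lead(D) = −27x³ ÷ −3x³ = 9. Subtract (9)·D = −27x³ − 9x² + 18x − 45. Remainder: −x − 6.

R = [-1, -6], so D(x) is not a factor of P(x). no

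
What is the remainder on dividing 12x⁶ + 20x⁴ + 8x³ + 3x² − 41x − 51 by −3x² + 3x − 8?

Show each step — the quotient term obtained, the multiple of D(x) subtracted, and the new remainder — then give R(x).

R(x) = 2x + 5

Step 1: lead(12x⁶ + 20x⁴ + 8x³ + 3x² − 41x − 51) ÷ lead(D) = 12x⁶ ÷ −3x² = −4x⁴. Subtract (−4x⁴)·D = 12x⁶ − 12x⁵ + 32x⁴. Remainder: 12x⁵ − 12x⁴ + 8x³ + 3x² − 41x − 51.
Step 2: lead(12x⁵ − 12x⁴ + 8x³ + 3x² − 41x − 51) ÷ lead(D) = 12x⁵ ÷ −3x² = −4x³. Subtract (−4x³)·D = 12x⁵ − 12x⁴ + 32x³. Remainder: −24x³ + 3x² − 41x − 51.
Step 3: lead(−24x³ + 3x² − 41x − 51) ÷ lead(D) = −24x³ ÷ −3x² = 8x. Subtract (8x)·D = −24x³ + 24x² − 64x. Remainder: −21x² + 23x − 51.
Step 4: lead(−21x² + 23x − 51) ÷ lead(D) = −21x² ÷ −3x² = 7. Subtract (7)·D = −21x² + 21x − 56. Remainder: 2x + 5.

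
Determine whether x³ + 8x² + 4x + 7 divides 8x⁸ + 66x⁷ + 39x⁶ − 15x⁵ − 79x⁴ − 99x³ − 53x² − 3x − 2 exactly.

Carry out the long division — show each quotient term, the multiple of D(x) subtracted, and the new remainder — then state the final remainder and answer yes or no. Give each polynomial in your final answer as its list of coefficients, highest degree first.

Step 1: lead(8x⁸ + 66x⁷ + 39x⁶ − 15x⁵ − 79x⁴ − 99x³ − 53x² − 3x − 2) ÷ lead(D) = 8x⁸ ÷ x³ = 8x⁵. Subtract (8x⁵)·D = 8x⁸ + 64x⁷ + 32x⁶ + 56x⁵. Remainder: 2x⁷ + 7x⁶ − 71x⁵ − 79x⁴ − 99x³ − 53x² − 3x − 2.
Step 2: lead(2x⁷ + 7x⁶ − 71x⁵ − 79x⁴ − 99x³ − 53x² − 3x − 2) ÷ lead(D) = 2x⁷ ÷ x³ = 2x⁴. Subtract (2x⁴)·D = 2x⁷ + 16x⁶ + 8x⁵ + 14x⁴. Remainder: −9x⁶ − 79x⁵ − 93x⁴ − 99x³ − 53x² − 3x − 2.
Step 3: lead(−9x⁶ − 79x⁵ − 93x⁴ − 99x³ − 53x² − 3x − 2) ÷ lead(D) = −9x⁶ ÷ x³ = −9x³. Subtract (−9x³)·D = −9x⁶ − 72x⁵ − 36x⁴ − 63x³. Remainder: −7x⁵ − 57x⁴ − 36x³ − 53x² − 3x − 2.
Step 4: lead(−7x⁵ − 57x⁴ − 36x³ − 53x² − 3x − 2) ÷ lead(D) = −7x⁵ ÷ x³ = −7x². Subtract (−7x²)·D = −7x⁵ − 56x⁴ − 28x³ − 49x². Remainder: −x⁴ − 8x³ − 4x² − 3x − 2.
Step 5: lead(−x⁴ − 8x³ − 4x² − 3x − 2) ÷ lead(D) = −x⁴ ÷ x³ = −x. Subtract (−x)·D = −x⁴ − 8x³ − 4x² − 7x. Remainder: 4x − 2.

R = [4, -2], so D(x) is not a factor of P(x). no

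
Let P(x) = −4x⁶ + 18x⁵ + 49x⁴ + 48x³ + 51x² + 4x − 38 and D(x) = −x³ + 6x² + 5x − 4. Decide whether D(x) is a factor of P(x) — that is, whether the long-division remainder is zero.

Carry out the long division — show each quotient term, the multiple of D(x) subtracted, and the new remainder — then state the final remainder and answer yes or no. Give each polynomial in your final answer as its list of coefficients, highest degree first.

R = [-8, -8, -6], so D(x) is not a factor of P(x). no

Step 1: lead(−4x⁶ + 18x⁵ + 49x⁴ + 48x³ + 51x² + 4x − 38) ÷ lead(D) = −4x⁶ ÷ −x³ = 4x³. Subtract (4x³)·D = −4x⁶ + 24x⁵ + 20x⁴ − 16x³. Remainder: −6x⁵ + 29x⁴ + 64x³ + 51x² + 4x − 38.
Step 2: lead(−6x⁵ + 29x⁴ + 64x³ + 51x² + 4x − 38) ÷ lead(D) = −6x⁵ ÷ −x³ = 6x². Subtract (6x²)·D = −6x⁵ + 36x⁴ + 30x³ − 24x². Remainder: −7x⁴ + 34x³ + 75x² + 4x − 38.
Step 3: lead(−7x⁴ + 34x³ + 75x² + 4x − 38) ÷ lead(D) = −7x⁴ ÷ −x³ = 7x. Subtract (7x)·D = −7x⁴ + 42x³ + 35x² − 28x. Remainder: −8x³ + 40x² + 32x − 38.
Step 4: lead(−8x³ + 40x² + 32x − 38) ÷ lead(D) = −8x³ ÷ −x³ = 8. Subtract (8)·D = −8x³ + 48x² + 40x − 32. Remainder: −8x² − 8x − 6.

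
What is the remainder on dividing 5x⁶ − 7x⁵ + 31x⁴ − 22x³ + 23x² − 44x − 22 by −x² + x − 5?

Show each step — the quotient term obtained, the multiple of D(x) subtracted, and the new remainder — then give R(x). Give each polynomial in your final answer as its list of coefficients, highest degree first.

R = [-9, 3]

Step 1: lead(5x⁶ − 7x⁵ + 31x⁴ − 22x³ + 23x² − 44x − 22) ÷ lead(D) = 5x⁶ ÷ −x² = −5x⁴. Subtract (−5x⁴)·D = 5x⁶ − 5x⁵ + 25x⁴. Remainder: −2x⁵ + 6x⁴ − 22x³ + 23x² − 44x − 22.
Step 2: lead(−2x⁵ + 6x⁴ − 22x³ + 23x² − 44x − 22) ÷ lead(D) = −2x⁵ ÷ −x² = 2x³. Subtract (2x³)·D = −2x⁵ + 2x⁴ − 10x³. Remainder: 4x⁴ − 12x³ + 23x² − 44x − 22.
Step 3: lead(4x⁴ − 12x³ + 23x² − 44x − 22) ÷ lead(D) = 4x⁴ ÷ −x² = −4x². Subtract (−4x²)·D = 4x⁴ − 4x³ + 20x². Remainder: −8x³ + 3x² − 44x − 22.
Step 4: lead(−8x³ + 3x² − 44x − 22) ÷ lead(D) = −8x³ ÷ −x² = 8x. Subtract (8x)·D = −8x³ + 8x² − 40x. Remainder: −5x² − 4x − 22.
Step 5: lead(−5x² − 4x − 22) ÷ lead(D) = −5x² ÷ −x² = 5. Subtract (5)·D = −5x² + 5x − 25. Remainder: −9x + 3.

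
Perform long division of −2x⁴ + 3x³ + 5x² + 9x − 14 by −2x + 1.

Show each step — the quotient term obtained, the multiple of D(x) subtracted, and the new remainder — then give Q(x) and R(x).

Step 1: lead(−2x⁴ + 3x³ + 5x² + 9x − 14) ÷ lead(D) = −2x⁴ ÷ −2x = x³. Subtract (x³)·D = −2x⁴ + x³. Remainder: 2x³ + 5x² + 9x − 14.
Step 2: lead(2x³ + 5x² + 9x − 14) ÷ lead(D) = 2x³ ÷ −2x = −x². Subtract (−x²)·D = 2x³ − x². Remainder: 6x² + 9x − 14.
Step 3: lead(6x² + 9x − 14) ÷ lead(D) = 6x² ÷ −2x = −3x. Subtract (−3x)·D = 6x² − 3x. Remainder: 12x − 14.
Step 4: lead(12x − 14) ÷ lead(D) = 12x ÷ −2x = −6. Subtract (−6)·D = 12x − 6. Remainder: −8.

Q(x) = x³ − x² − 3x − 6; R(x) = −8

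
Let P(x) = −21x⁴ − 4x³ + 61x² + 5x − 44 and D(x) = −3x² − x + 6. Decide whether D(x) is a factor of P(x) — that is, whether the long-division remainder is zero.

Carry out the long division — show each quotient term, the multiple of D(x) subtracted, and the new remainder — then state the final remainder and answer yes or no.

R(x) = 5x − 8, so D(x) is not a factor of P(x). no

Step 1: lead(−21x⁴ − 4x³ + 61x² + 5x − 44) ÷ lead(D) = −21x⁴ ÷ −3x² = 7x². Subtract (7x²)·D = −21x⁴ − 7x³ + 42x². Remainder: 3x³ + 19x² + 5x − 44.
Step 2: lead(3x³ + 19x² + 5x − 44) ÷ lead(D) = 3x³ ÷ −3x² = −x. Subtract (−x)·D = 3x³ + x² − 6x. Remainder: 18x² + 11x − 44.
Step 3: lead(18x² + 11x − 44) ÷ lead(D) = 18x² ÷ −3x² = −6. Subtract (−6)·D = 18x² + 6x − 36. Remainder: 5x − 8.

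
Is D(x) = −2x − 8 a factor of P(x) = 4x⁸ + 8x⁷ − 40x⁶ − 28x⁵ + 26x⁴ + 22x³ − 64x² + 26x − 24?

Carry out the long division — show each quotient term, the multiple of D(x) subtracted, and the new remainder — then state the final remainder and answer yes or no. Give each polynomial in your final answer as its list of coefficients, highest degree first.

R = [0], so D(x) is a factor of P(x). yes

Step 1: lead(4x⁸ + 8x⁷ − 40x⁶ − 28x⁵ + 26x⁴ + 22x³ − 64x² + 26x − 24) ÷ lead(D) = 4x⁸ ÷ −2x = −2x⁷. Subtract (−2x⁷)·D = 4x⁸ + 16x⁷. Remainder: −8x⁷ − 40x⁶ − 28x⁵ + 26x⁴ + 22x³ − 64x² + 26x − 24.
Step 2: lead(−8x⁷ − 40x⁶ − 28x⁵ + 26x⁴ + 22x³ − 64x² + 26x − 24) ÷ lead(D) = −8x⁷ ÷ −2x = 4x⁶. Subtract (4x⁶)·D = −8x⁷ − 32x⁶. Remainder: −8x⁶ − 28x⁵ + 26x⁴ + 22x³ − 64x² + 26x − 24.
Step 3: lead(−8x⁶ − 28x⁵ + 26x⁴ + 22x³ − 64x² + 26x − 24) ÷ lead(D) = −8x⁶ ÷ −2x = 4x⁵. Subtract (4x⁵)·D = −8x⁶ − 32x⁵. Remainder: 4x⁵ + 26x⁴ + 22x³ − 64x² + 26x − 24.
Step 4: lead(4x⁵ + 26x⁴ + 22x³ − 64x² + 26x − 24) ÷ lead(D) = 4x⁵ ÷ −2x = −2x⁴. Subtract (−2x⁴)·D = 4x⁵ + 16x⁴. Remainder: 10x⁴ + 22x³ − 64x² + 26x − 24.
Step 5: lead(10x⁴ + 22x³ − 64x² + 26x − 24) ÷ lead(D) = 10x⁴ ÷ −2x = −5x³. Subtract (−5x³)·D = 10x⁴ + 40x³. Remainder: −18x³ − 64x² + 26x − 24.
Step 6: lead(−18x³ − 64x² + 26x − 24) ÷ lead(D) = −18x³ ÷ −2x = 9x². Subtract (9x²)·D = −18x³ − 72x². Remainder: 8x² + 26x − 24.
Step 7: lead(8x² + 26x − 24) ÷ lead(D) = 8x² ÷ −2x = −4x. Subtract (−4x)·D = 8x² + 32x. Remainder: −6x − 24.
Step 8: lead(−6x − 24) ÷ lead(D) = −6x ÷ −2x = 3. Subtract (3)·D = −6x − 24. Remainder: 0.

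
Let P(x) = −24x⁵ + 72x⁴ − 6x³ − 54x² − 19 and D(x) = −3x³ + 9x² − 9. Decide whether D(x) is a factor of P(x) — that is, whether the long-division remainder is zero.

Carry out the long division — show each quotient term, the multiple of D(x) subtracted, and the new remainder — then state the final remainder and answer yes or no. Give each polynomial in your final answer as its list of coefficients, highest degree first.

R = [-1], so D(x) is not a factor of P(x). no

Step 1: lead(−24x⁵ + 72x⁴ − 6x³ − 54x² − 19) ÷ lead(D) = −24x⁵ ÷ −3x³ = 8x². Subtract (8x²)·D = −24x⁵ + 72x⁴ − 72x². Remainder: −6x³ + 18x² − 19.
Step 2: lead(−6x³ + 18x² − 19) ÷ lead(D) = −6x³ ÷ −3x³ = 2. Subtract (2)·D = −6x³ + 18x² − 18. Remainder: −1.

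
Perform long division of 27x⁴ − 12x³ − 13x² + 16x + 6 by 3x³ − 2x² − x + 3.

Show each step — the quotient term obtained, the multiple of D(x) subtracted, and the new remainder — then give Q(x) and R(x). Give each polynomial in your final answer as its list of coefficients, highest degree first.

Q = [9, 2]; R = [-9, 0]

Step 1: lead(27x⁴ − 12x³ − 13x² + 16x + 6) ÷ lead(D) = 27x⁴ ÷ 3x³ = 9x. Subtract (9x)·D = 27x⁴ − 18x³ − 9x² + 27x. Remainder: 6x³ − 4x² − 11x + 6.
Step 2: lead(6x³ − 4x² − 11x + 6) ÷ lead(D) = 6x³ ÷ 3x³ = 2. Subtract (2)·D = 6x³ − 4x² − 2x + 6. Remainder: −9x.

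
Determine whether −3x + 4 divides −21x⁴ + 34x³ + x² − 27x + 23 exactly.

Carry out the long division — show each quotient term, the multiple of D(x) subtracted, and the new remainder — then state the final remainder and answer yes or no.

R(x) = 3, so D(x) is not a factor of P(x). no

Step 1: lead(−21x⁴ + 34x³ + x² − 27x + 23) ÷ lead(D) = −21x⁴ ÷ −3x = 7x³. Subtract (7x³)·D = −21x⁴ + 28x³. Remainder: 6x³ + x² − 27x + 23.
Step 2: lead(6x³ + x² − 27x + 23) ÷ lead(D) = 6x³ ÷ −3x = −2x². Subtract (−2x²)·D = 6x³ − 8x². Remainder: 9x² − 27x + 23.
Step 3: lead(9x² − 27x + 23) ÷ lead(D) = 9x² ÷ −3x = −3x. Subtract (−3x)·D = 9x² − 12x. Remainder: −15x + 23.
Step 4: lead(−15x + 23) ÷ lead(D) = −15x ÷ −3x = 5. Subtract (5)·D = −15x + 20. Remainder: 3.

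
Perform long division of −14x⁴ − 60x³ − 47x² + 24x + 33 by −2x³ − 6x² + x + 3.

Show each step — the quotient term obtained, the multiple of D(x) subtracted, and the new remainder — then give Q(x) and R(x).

Step 1: lead(−14x⁴ − 60x³ − 47x² + 24x + 33) ÷ lead(D) = −14x⁴ ÷ −2x³ = 7x. Subtract (7x)·D = −14x⁴ − 42x³ + 7x² + 21x. Remainder: −18x³ − 54x² + 3x + 33.
Step 2: lead(−18x³ − 54x² + 3x + 33) ÷ lead(D) = −18x³ ÷ −2x³ = 9. Subtract (9)·D = −18x³ − 54x² + 9x + 27. Remainder: −6x + 6.

Q(x) = 7x + 9; R(x) = −6x + 6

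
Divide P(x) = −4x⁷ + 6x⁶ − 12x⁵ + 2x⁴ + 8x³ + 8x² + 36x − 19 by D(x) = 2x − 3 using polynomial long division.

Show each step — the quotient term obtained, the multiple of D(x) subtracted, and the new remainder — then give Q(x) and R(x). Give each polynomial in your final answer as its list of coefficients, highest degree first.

Q = [-2, 0, -6, -8, -8, -8, 6]; R = [-1]

Step 1: lead(−4x⁷ + 6x⁶ − 12x⁵ + 2x⁴ + 8x³ + 8x² + 36x − 19) ÷ lead(D) = −4x⁷ ÷ 2x = −2x⁶. Subtract (−2x⁶)·D = −4x⁷ + 6x⁶. Remainder: −12x⁵ + 2x⁴ + 8x³ + 8x² + 36x − 19.
Step 2: lead(−12x⁵ + 2x⁴ + 8x³ + 8x² + 36x − 19) ÷ lead(D) = −12x⁵ ÷ 2x = −6x⁴. Subtract (−6x⁴)·D = −12x⁵ + 18x⁴. Remainder: −16x⁴ + 8x³ + 8x² + 36x − 19.
Step 3: lead(−16x⁴ + 8x³ + 8x² + 36x − 19) ÷ lead(D) = −16x⁴ ÷ 2x = −8x³. Subtract (−8x³)·D = −16x⁴ + 24x³. Remainder: −16x³ + 8x² + 36x − 19.
Step 4: lead(−16x³ + 8x² + 36x − 19) ÷ lead(D) = −16x³ ÷ 2x = −8x². Subtract (−8x²)·D = −16x³ + 24x². Remainder: −16x² + 36x − 19.
Step 5: lead(−16x² + 36x − 19) ÷ lead(D) = −16x² ÷ 2x = −8x. Subtract (−8x)·D = −16x² + 24x. Remainder: 12x − 19.
Step 6: lead(12x − 19) ÷ lead(D) = 12x ÷ 2x = 6. Subtract (6)·D = 12x − 18. Remainder: −1.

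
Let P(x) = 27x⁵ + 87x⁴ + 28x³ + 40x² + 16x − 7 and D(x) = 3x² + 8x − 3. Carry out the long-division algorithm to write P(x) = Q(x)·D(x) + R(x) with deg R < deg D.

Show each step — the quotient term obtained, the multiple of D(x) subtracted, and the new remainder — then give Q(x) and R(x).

Q(x) = 9x³ + 5x² + 5x + 5; R(x) = −9x + 8

Step 1: lead(27x⁵ + 87x⁴ + 28x³ + 40x² + 16x − 7) ÷ lead(D) = 27x⁵ ÷ 3x² = 9x³. Subtract (9x³)·D = 27x⁵ + 72x⁴ − 27x³. Remainder: 15x⁴ + 55x³ + 40x² + 16x − 7.
Step 2: lead(15x⁴ + 55x³ + 40x² + 16x − 7) ÷ lead(D) = 15x⁴ ÷ 3x² = 5x². Subtract (5x²)·D = 15x⁴ + 40x³ − 15x². Remainder: 15x³ + 55x² + 16x − 7.
Step 3: lead(15x³ + 55x² + 16x − 7) ÷ lead(D) = 15x³ ÷ 3x² = 5x. Subtract (5x)·D = 15x³ + 40x² − 15x. Remainder: 15x² + 31x − 7.
Step 4: lead(15x² + 31x − 7) ÷ lead(D) = 15x² ÷ 3x² = 5. Subtract (5)·D = 15x² + 40x − 15. Remainder: −9x + 8.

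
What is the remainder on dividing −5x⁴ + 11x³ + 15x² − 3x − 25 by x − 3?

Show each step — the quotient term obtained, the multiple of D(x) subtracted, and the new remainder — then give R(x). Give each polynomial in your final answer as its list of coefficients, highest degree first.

Step 1: lead(−5x⁴ + 11x³ + 15x² − 3x − 25) ÷ lead(D) = −5x⁴ ÷ x = −5x³. Subtract (−5x³)·D = −5x⁴ + 15x³. Remainder: −4x³ + 15x² − 3x − 25.
Step 2: lead(−4x³ + 15x² − 3x − 25) ÷ lead(D) = −4x³ ÷ x = −4x². Subtract (−4x²)·D = −4x³ + 12x². Remainder: 3x² − 3x − 25.
Step 3: lead(3x² − 3x − 25) ÷ lead(D) = 3x² ÷ x = 3x. Subtract (3x)·D = 3x² − 9x. Remainder: 6x − 25.
Step 4: lead(6x − 25) ÷ lead(D) = 6x ÷ x = 6. Subtract (6)·D = 6x − 18. Remainder: −7.

R = [-7]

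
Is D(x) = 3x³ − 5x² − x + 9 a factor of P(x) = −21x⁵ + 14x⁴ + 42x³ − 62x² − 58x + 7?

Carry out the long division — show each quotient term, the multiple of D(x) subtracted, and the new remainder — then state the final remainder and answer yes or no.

R(x) = −6x² + 5x + 7, so D(x) is not a factor of P(x). no

Step 1: lead(−21x⁵ + 14x⁴ + 42x³ − 62x² − 58x + 7) ÷ lead(D) = −21x⁵ ÷ 3x³ = −7x². Subtract (−7x²)·D = −21x⁵ + 35x⁴ + 7x³ − 63x². Remainder: −21x⁴ + 35x³ + x² − 58x + 7.
Step 2: lead(−21x⁴ + 35x³ + x² − 58x + 7) ÷ lead(D) = −21x⁴ ÷ 3x³ = −7x. Subtract (−7x)·D = −21x⁴ + 35x³ + 7x² − 63x. Remainder: −6x² + 5x + 7.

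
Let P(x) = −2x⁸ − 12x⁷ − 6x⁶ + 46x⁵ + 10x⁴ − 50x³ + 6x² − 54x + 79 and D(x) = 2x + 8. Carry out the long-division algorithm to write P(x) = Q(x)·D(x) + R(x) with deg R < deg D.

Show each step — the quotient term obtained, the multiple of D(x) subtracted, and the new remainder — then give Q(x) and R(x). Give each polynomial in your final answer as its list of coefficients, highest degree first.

Step 1: lead(−2x⁸ − 12x⁷ − 6x⁶ + 46x⁵ + 10x⁴ − 50x³ + 6x² − 54x + 79) ÷ lead(D) = −2x⁸ ÷ 2x = −x⁷. Subtract (−x⁷)·D = −2x⁸ − 8x⁷. Remainder: −4x⁷ − 6x⁶ + 46x⁵ + 10x⁴ − 50x³ + 6x² − 54x + 79.
Step 2: lead(−4x⁷ − 6x⁶ + 46x⁵ + 10x⁴ − 50x³ + 6x² − 54x + 79) ÷ lead(D) = −4x⁷ ÷ 2x = −2x⁶. Subtract (−2x⁶)·D = −4x⁷ − 16x⁶. Remainder: 10x⁶ + 46x⁵ + 10x⁴ − 50x³ + 6x² − 54x + 79.
Step 3: lead(10x⁶ + 46x⁵ + 10x⁴ − 50x³ + 6x² − 54x + 79) ÷ lead(D) = 10x⁶ ÷ 2x = 5x⁵. Subtract (5x⁵)·D = 10x⁶ + 40x⁵. Remainder: 6x⁵ + 10x⁴ − 50x³ + 6x² − 54x + 79.
Step 4: lead(6x⁵ + 10x⁴ − 50x³ + 6x² − 54x + 79) ÷ lead(D) = 6x⁵ ÷ 2x = 3x⁴. Subtract (3x⁴)·D = 6x⁵ + 24x⁴. Remainder: −14x⁴ − 50x³ + 6x² − 54x + 79.
Step 5: lead(−14x⁴ − 50x³ + 6x² − 54x + 79) ÷ lead(D) = −14x⁴ ÷ 2x = −7x³. Subtract (−7x³)·D = −14x⁴ − 56x³. Remainder: 6x³ + 6x² − 54x + 79.
Step 6: lead(6x³ + 6x² − 54x + 79) ÷ lead(D) = 6x³ ÷ 2x = 3x². Subtract (3x²)·D = 6x³ + 24x². Remainder: −18x² − 54x + 79.
Step 7: lead(−18x² − 54x + 79) ÷ lead(D) = −18x² ÷ 2x = −9x. Subtract (−9x)·D = −18x² − 72x. Remainder: 18x + 79.
Step 8: lead(18x + 79) ÷ lead(D) = 18x ÷ 2x = 9. Subtract (9)·D = 18x + 72. Remainder: 7.

Q = [-1, -2, 5, 3, -7, 3, -9, 9]; R = [7]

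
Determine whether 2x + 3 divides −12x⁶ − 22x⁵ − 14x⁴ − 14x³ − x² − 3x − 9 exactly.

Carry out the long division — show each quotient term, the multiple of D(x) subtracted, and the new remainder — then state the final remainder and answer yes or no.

Step 1: lead(−12x⁶ − 22x⁵ − 14x⁴ − 14x³ − x² − 3x − 9) ÷ lead(D) = −12x⁶ ÷ 2x = −6x⁵. Subtract (−6x⁵)·D = −12x⁶ − 18x⁵. Remainder: −4x⁵ − 14x⁴ − 14x³ − x² − 3x − 9.
Step 2: lead(−4x⁵ − 14x⁴ − 14x³ − x² − 3x − 9) ÷ lead(D) = −4x⁵ ÷ 2x = −2x⁴. Subtract (−2x⁴)·D = −4x⁵ − 6x⁴. Remainder: −8x⁴ − 14x³ − x² − 3x − 9.
Step 3: lead(−8x⁴ − 14x³ − x² − 3x − 9) ÷ lead(D) = −8x⁴ ÷ 2x = −4x³. Subtract (−4x³)·D = −8x⁴ − 12x³. Remainder: −2x³ − x² − 3x − 9.
Step 4: lead(−2x³ − x² − 3x − 9) ÷ lead(D) = −2x³ ÷ 2x = −x². Subtract (−x²)·D = −2x³ − 3x². Remainder: 2x² − 3x − 9.
Step 5: lead(2x² − 3x − 9) ÷ lead(D) = 2x² ÷ 2x = x. Subtract (x)·D = 2x² + 3x. Remainder: −6x − 9.
Step 6: lead(−6x − 9) ÷ lead(D) = −6x ÷ 2x = −3. Subtract (−3)·D = −6x − 9. Remainder: 0.

R(x) = 0, so D(x) is a factor of P(x). yes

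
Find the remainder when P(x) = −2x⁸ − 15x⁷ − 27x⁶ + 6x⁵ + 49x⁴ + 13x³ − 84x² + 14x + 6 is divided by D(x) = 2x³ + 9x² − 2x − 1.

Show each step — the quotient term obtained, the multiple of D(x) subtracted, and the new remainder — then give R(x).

R(x) = 2x − 2

Step 1: lead(−2x⁸ − 15x⁷ − 27x⁶ + 6x⁵ + 49x⁴ + 13x³ − 84x² + 14x + 6) ÷ lead(D) = −2x⁸ ÷ 2x³ = −x⁵. Subtract (−x⁵)·D = −2x⁸ − 9x⁷ + 2x⁶ + x⁵. Remainder: −6x⁷ − 29x⁶ + 5x⁵ + 49x⁴ + 13x³ − 84x² + 14x + 6.
Step 2: lead(−6x⁷ − 29x⁶ + 5x⁵ + 49x⁴ + 13x³ − 84x² + 14x + 6) ÷ lead(D) = −6x⁷ ÷ 2x³ = −3x⁴. Subtract (−3x⁴)·D = −6x⁷ − 27x⁶ + 6x⁵ + 3x⁴. Remainder: −2x⁶ − x⁵ + 46x⁴ + 13x³ − 84x² + 14x + 6.
Step 3: lead(−2x⁶ − x⁵ + 46x⁴ + 13x³ − 84x² + 14x + 6) ÷ lead(D) = −2x⁶ ÷ 2x³ = −x³. Subtract (−x³)·D = −2x⁶ − 9x⁵ + 2x⁴ + x³. Remainder: 8x⁵ + 44x⁴ + 12x³ − 84x² + 14x + 6.
Step 4: lead(8x⁵ + 44x⁴ + 12x³ − 84x² + 14x + 6) ÷ lead(D) = 8x⁵ ÷ 2x³ = 4x². Subtract (4x²)·D = 8x⁵ + 36x⁴ − 8x³ − 4x². Remainder: 8x⁴ + 20x³ − 80x² + 14x + 6.
Step 5: lead(8x⁴ + 20x³ − 80x² + 14x + 6) ÷ lead(D) = 8x⁴ ÷ 2x³ = 4x. Subtract (4x)·D = 8x⁴ + 36x³ − 8x² − 4x. Remainder: −16x³ − 72x² + 18x + 6.
Step 6: lead(−16x³ − 72x² + 18x + 6) ÷ lead(D) = −16x³ ÷ 2x³ = −8. Subtract (−8)·D = −16x³ − 72x² + 16x + 8. Remainder: 2x − 2.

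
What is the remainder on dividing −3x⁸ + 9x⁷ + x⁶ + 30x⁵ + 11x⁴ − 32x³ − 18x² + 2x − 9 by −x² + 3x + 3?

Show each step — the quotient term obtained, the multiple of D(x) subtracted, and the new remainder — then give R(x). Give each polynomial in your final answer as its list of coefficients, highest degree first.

Step 1: lead(−3x⁸ + 9x⁷ + x⁶ + 30x⁵ + 11x⁴ − 32x³ − 18x² + 2x − 9) ÷ lead(D) = −3x⁸ ÷ −x² = 3x⁶. Subtract (3x⁶)·D = −3x⁸ + 9x⁷ + 9x⁶. Remainder: −8x⁶ + 30x⁵ + 11x⁴ − 32x³ − 18x² + 2x − 9.
Step 2: lead(−8x⁶ + 30x⁵ + 11x⁴ − 32x³ − 18x² + 2x − 9) ÷ lead(D) = −8x⁶ ÷ −x² = 8x⁴. Subtract (8x⁴)·D = −8x⁶ + 24x⁵ + 24x⁴. Remainder: 6x⁵ − 13x⁴ − 32x³ − 18x² + 2x − 9.
Step 3: lead(6x⁵ − 13x⁴ − 32x³ − 18x² + 2x − 9) ÷ lead(D) = 6x⁵ ÷ −x² = −6x³. Subtract (−6x³)·D = 6x⁵ − 18x⁴ − 18x³. Remainder: 5x⁴ − 14x³ − 18x² + 2x − 9.
Step 4: lead(5x⁴ − 14x³ − 18x² + 2x − 9) ÷ lead(D) = 5x⁴ ÷ −x² = −5x². Subtract (−5x²)·D = 5x⁴ − 15x³ − 15x². Remainder: x³ − 3x² + 2x − 9.
Step 5: lead(x³ − 3x² + 2x − 9) ÷ lead(D) = x³ ÷ −x² = −x. Subtract (−x)·D = x³ − 3x² − 3x. Remainder: 5x − 9.

R = [5, -9]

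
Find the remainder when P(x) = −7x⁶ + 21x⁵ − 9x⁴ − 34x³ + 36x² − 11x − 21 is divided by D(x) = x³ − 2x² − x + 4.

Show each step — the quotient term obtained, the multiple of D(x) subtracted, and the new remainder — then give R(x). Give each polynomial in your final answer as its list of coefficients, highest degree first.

Step 1: lead(−7x⁶ + 21x⁵ − 9x⁴ − 34x³ + 36x² − 11x − 21) ÷ lead(D) = −7x⁶ ÷ x³ = −7x³. Subtract (−7x³)·D = −7x⁶ + 14x⁵ + 7x⁴ − 28x³. Remainder: 7x⁵ − 16x⁴ − 6x³ + 36x² − 11x − 21.
Step 2: lead(7x⁵ − 16x⁴ − 6x³ + 36x² − 11x − 21) ÷ lead(D) = 7x⁵ ÷ x³ = 7x². Subtract (7x²)·D = 7x⁵ − 14x⁴ − 7x³ + 28x². Remainder: −2x⁴ + x³ + 8x² − 11x − 21.
Step 3: lead(−2x⁴ + x³ + 8x² − 11x − 21) ÷ lead(D) = −2x⁴ ÷ x³ = −2x. Subtract (−2x)·D = −2x⁴ + 4x³ + 2x² − 8x. Remainder: −3x³ + 6x² − 3x − 21.
Step 4: lead(−3x³ + 6x² − 3x − 21) ÷ lead(D) = −3x³ ÷ x³ = −3. Subtract (−3)·D = −3x³ + 6x² + 3x − 12. Remainder: −6x − 9.

R = [-6, -9]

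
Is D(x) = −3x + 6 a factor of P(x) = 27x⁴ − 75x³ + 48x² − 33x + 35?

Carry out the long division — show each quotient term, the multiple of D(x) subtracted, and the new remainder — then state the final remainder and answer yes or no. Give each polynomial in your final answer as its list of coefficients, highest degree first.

R = [-7], so D(x) is not a factor of P(x). no

Step 1: lead(27x⁴ − 75x³ + 48x² − 33x + 35) ÷ lead(D) = 27x⁴ ÷ −3x = −9x³. Subtract (−9x³)·D = 27x⁴ − 54x³. Remainder: −21x³ + 48x² − 33x + 35.
Step 2: lead(−21x³ + 48x² − 33x + 35) ÷ lead(D) = −21x³ ÷ −3x = 7x². Subtract (7x²)·D = −21x³ + 42x². Remainder: 6x² − 33x + 35.
Step 3: lead(6x² − 33x + 35) ÷ lead(D) = 6x² ÷ −3x = −2x. Subtract (−2x)·D = 6x² − 12x. Remainder: −21x + 35.
Step 4: lead(−21x + 35) ÷ lead(D) = −21x ÷ −3x = 7. Subtract (7)·D = −21x + 42. Remainder: −7.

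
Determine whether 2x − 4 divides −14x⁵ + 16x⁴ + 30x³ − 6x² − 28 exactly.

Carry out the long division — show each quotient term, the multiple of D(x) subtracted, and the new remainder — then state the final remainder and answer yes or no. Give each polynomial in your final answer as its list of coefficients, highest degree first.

Step 1: lead(−14x⁵ + 16x⁴ + 30x³ − 6x² − 28) ÷ lead(D) = −14x⁵ ÷ 2x = −7x⁴. Subtract (−7x⁴)·D = −14x⁵ + 28x⁴. Remainder: −12x⁴ + 30x³ − 6x² − 28.
Step 2: lead(−12x⁴ + 30x³ − 6x² − 28) ÷ lead(D) = −12x⁴ ÷ 2x = −6x³. Subtract (−6x³)·D = −12x⁴ + 24x³. Remainder: 6x³ − 6x² − 28.
Step 3: lead(6x³ − 6x² − 28) ÷ lead(D) = 6x³ ÷ 2x = 3x². Subtract (3x²)·D = 6x³ − 12x². Remainder: 6x² − 28.
Step 4: lead(6x² − 28) ÷ lead(D) = 6x² ÷ 2x = 3x. Subtract (3x)·D = 6x² − 12x. Remainder: 12x − 28.
Step 5: lead(12x − 28) ÷ lead(D) = 12x ÷ 2x = 6. Subtract (6)·D = 12x − 24. Remainder: −4.

R = [-4], so D(x) is not a factor of P(x). no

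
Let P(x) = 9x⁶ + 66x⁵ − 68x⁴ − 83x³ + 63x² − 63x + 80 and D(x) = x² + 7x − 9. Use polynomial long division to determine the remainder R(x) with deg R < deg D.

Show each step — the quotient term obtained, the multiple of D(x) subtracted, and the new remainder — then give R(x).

Step 1: lead(9x⁶ + 66x⁵ − 68x⁴ − 83x³ + 63x² − 63x + 80) ÷ lead(D) = 9x⁶ ÷ x² = 9x⁴. Subtract (9x⁴)·D = 9x⁶ + 63x⁵ − 81x⁴. Remainder: 3x⁵ + 13x⁴ − 83x³ + 63x² − 63x + 80.
Step 2: lead(3x⁵ + 13x⁴ − 83x³ + 63x² − 63x + 80) ÷ lead(D) = 3x⁵ ÷ x² = 3x³. Subtract (3x³)·D = 3x⁵ + 21x⁴ − 27x³. Remainder: −8x⁴ − 56x³ + 63x² − 63x + 80.
Step 3: lead(−8x⁴ − 56x³ + 63x² − 63x + 80) ÷ lead(D) = −8x⁴ ÷ x² = −8x². Subtract (−8x²)·D = −8x⁴ − 56x³ + 72x². Remainder: −9x² − 63x + 80.
Step 4: lead(−9x² − 63x + 80) ÷ lead(D) = −9x² ÷ x² = −9. Subtract (−9)·D = −9x² − 63x + 81. Remainder: −1.

R(x) = −1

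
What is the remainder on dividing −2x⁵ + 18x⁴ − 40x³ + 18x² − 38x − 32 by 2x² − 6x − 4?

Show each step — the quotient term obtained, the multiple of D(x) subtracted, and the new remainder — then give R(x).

Step 1: lead(−2x⁵ + 18x⁴ − 40x³ + 18x² − 38x − 32) ÷ lead(D) = −2x⁵ ÷ 2x² = −x³. Subtract (−x³)·D = −2x⁵ + 6x⁴ + 4x³. Remainder: 12x⁴ − 44x³ + 18x² − 38x − 32.
Step 2: lead(12x⁴ − 44x³ + 18x² − 38x − 32) ÷ lead(D) = 12x⁴ ÷ 2x² = 6x². Subtract (6x²)·D = 12x⁴ − 36x³ − 24x². Remainder: −8x³ + 42x² − 38x − 32.
Step 3: lead(−8x³ + 42x² − 38x − 32) ÷ lead(D) = −8x³ ÷ 2x² = −4x. Subtract (−4x)·D = −8x³ + 24x² + 16x. Remainder: 18x² − 54x − 32.
Step 4: lead(18x² − 54x − 32) ÷ lead(D) = 18x² ÷ 2x² = 9. Subtract (9)·D = 18x² − 54x − 36. Remainder: 4.

R(x) = 4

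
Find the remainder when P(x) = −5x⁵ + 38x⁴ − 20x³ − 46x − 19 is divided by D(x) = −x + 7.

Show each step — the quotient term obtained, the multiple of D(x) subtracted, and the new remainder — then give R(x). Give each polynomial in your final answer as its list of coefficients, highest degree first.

R = [2]

Step 1: lead(−5x⁵ + 38x⁴ − 20x³ − 46x − 19) ÷ lead(D) = −5x⁵ ÷ −x = 5x⁴. Subtract (5x⁴)·D = −5x⁵ + 35x⁴. Remainder: 3x⁴ − 20x³ − 46x − 19.
Step 2: lead(3x⁴ − 20x³ − 46x − 19) ÷ lead(D) = 3x⁴ ÷ −x = −3x³. Subtract (−3x³)·D = 3x⁴ − 21x³. Remainder: x³ − 46x − 19.
Step 3: lead(x³ − 46x − 19) ÷ lead(D) = x³ ÷ −x = −x². Subtract (−x²)·D = x³ − 7x². Remainder: 7x² − 46x − 19.
Step 4: lead(7x² − 46x − 19) ÷ lead(D) = 7x² ÷ −x = −7x. Subtract (−7x)·D = 7x² − 49x. Remainder: 3x − 19.
Step 5: lead(3x − 19) ÷ lead(D) = 3x ÷ −x = −3. Subtract (−3)·D = 3x − 21. Remainder: 2.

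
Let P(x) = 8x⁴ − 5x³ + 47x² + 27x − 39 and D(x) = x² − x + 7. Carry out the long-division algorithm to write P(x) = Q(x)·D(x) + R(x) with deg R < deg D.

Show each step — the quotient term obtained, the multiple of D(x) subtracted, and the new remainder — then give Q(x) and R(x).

Q(x) = 8x² + 3x − 6; R(x) = 3

Step 1: lead(8x⁴ − 5x³ + 47x² + 27x − 39) ÷ lead(D) = 8x⁴ ÷ x² = 8x². Subtract (8x²)·D = 8x⁴ − 8x³ + 56x². Remainder: 3x³ − 9x² + 27x − 39.
Step 2: lead(3x³ − 9x² + 27x − 39) ÷ lead(D) = 3x³ ÷ x² = 3x. Subtract (3x)·D = 3x³ − 3x² + 21x. Remainder: −6x² + 6x − 39.
Step 3: lead(−6x² + 6x − 39) ÷ lead(D) = −6x² ÷ x² = −6. Subtract (−6)·D = −6x² + 6x − 42. Remainder: 3.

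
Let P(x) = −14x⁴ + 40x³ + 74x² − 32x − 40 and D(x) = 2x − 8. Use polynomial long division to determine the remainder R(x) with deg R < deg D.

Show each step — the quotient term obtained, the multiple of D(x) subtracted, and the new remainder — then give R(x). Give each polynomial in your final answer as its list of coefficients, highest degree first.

R = [-8]

Step 1: lead(−14x⁴ + 40x³ + 74x² − 32x − 40) ÷ lead(D) = −14x⁴ ÷ 2x = −7x³. Subtract (−7x³)·D = −14x⁴ + 56x³. Remainder: −16x³ + 74x² − 32x − 40.
Step 2: lead(−16x³ + 74x² − 32x − 40) ÷ lead(D) = −16x³ ÷ 2x = −8x². Subtract (−8x²)·D = −16x³ + 64x². Remainder: 10x² − 32x − 40.
Step 3: lead(10x² − 32x − 40) ÷ lead(D) = 10x² ÷ 2x = 5x. Subtract (5x)·D = 10x² − 40x. Remainder: 8x − 40.
Step 4: lead(8x − 40) ÷ lead(D) = 8x ÷ 2x = 4. Subtract (4)·D = 8x − 32. Remainder: −8.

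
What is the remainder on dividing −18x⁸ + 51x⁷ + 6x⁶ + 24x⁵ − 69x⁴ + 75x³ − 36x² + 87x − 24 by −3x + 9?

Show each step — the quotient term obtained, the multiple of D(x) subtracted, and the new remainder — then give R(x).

R(x) = −6

Step 1: lead(−18x⁸ + 51x⁷ + 6x⁶ + 24x⁵ − 69x⁴ + 75x³ − 36x² + 87x − 24) ÷ lead(D) = −18x⁸ ÷ −3x = 6x⁷. Subtract (6x⁷)·D = −18x⁸ + 54x⁷. Remainder: −3x⁷ + 6x⁶ + 24x⁵ − 69x⁴ + 75x³ − 36x² + 87x − 24.
Step 2: lead(−3x⁷ + 6x⁶ + 24x⁵ − 69x⁴ + 75x³ − 36x² + 87x − 24) ÷ lead(D) = −3x⁷ ÷ −3x = x⁶. Subtract (x⁶)·D = −3x⁷ + 9x⁶. Remainder: −3x⁶ + 24x⁵ − 69x⁴ + 75x³ − 36x² + 87x − 24.
Step 3: lead(−3x⁶ + 24x⁵ − 69x⁴ + 75x³ − 36x² + 87x − 24) ÷ lead(D) = −3x⁶ ÷ −3x = x⁵. Subtract (x⁵)·D = −3x⁶ + 9x⁵. Remainder: 15x⁵ − 69x⁴ + 75x³ − 36x² + 87x − 24.
Step 4: lead(15x⁵ − 69x⁴ + 75x³ − 36x² + 87x − 24) ÷ lead(D) = 15x⁵ ÷ −3x = −5x⁴. Subtract (−5x⁴)·D = 15x⁵ − 45x⁴. Remainder: −24x⁴ + 75x³ − 36x² + 87x − 24.
Step 5: lead(−24x⁴ + 75x³ − 36x² + 87x − 24) ÷ lead(D) = −24x⁴ ÷ −3x = 8x³. Subtract (8x³)·D = −24x⁴ + 72x³. Remainder: 3x³ − 36x² + 87x − 24.
Step 6: lead(3x³ − 36x² + 87x − 24) ÷ lead(D) = 3x³ ÷ −3x = −x². Subtract (−x²)·D = 3x³ − 9x². Remainder: −27x² + 87x − 24.
Step 7: lead(−27x² + 87x − 24) ÷ lead(D) = −27x² ÷ −3x = 9x. Subtract (9x)·D = −27x² + 81x. Remainder: 6x − 24.
Step 8: lead(6x − 24) ÷ lead(D) = 6x ÷ −3x = −2. Subtract (−2)·D = 6x − 18. Remainder: −6.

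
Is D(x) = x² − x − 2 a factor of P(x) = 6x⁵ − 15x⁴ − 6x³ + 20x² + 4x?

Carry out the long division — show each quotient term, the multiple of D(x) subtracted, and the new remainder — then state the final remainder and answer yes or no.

Step 1: lead(6x⁵ − 15x⁴ − 6x³ + 20x² + 4x) ÷ lead(D) = 6x⁵ ÷ x² = 6x³. Subtract (6x³)·D = 6x⁵ − 6x⁴ − 12x³. Remainder: −9x⁴ + 6x³ + 20x² + 4x.
Step 2: lead(−9x⁴ + 6x³ + 20x² + 4x) ÷ lead(D) = −9x⁴ ÷ x² = −9x². Subtract (−9x²)·D = −9x⁴ + 9x³ + 18x². Remainder: −3x³ + 2x² + 4x.
Step 3: lead(−3x³ + 2x² + 4x) ÷ lead(D) = −3x³ ÷ x² = −3x. Subtract (−3x)·D = −3x³ + 3x² + 6x. Remainder: −x² − 2x.
Step 4: lead(−x² − 2x) ÷ lead(D) = −x² ÷ x² = −1. Subtract (−1)·D = −x² + x + 2. Remainder: −3x − 2.

R(x) = −3x − 2, so D(x) is not a factor of P(x). no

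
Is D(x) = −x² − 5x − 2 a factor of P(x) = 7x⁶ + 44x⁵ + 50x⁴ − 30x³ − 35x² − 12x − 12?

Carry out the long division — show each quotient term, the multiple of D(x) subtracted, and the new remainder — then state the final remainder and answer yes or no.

Step 1: lead(7x⁶ + 44x⁵ + 50x⁴ − 30x³ − 35x² − 12x − 12) ÷ lead(D) = 7x⁶ ÷ −x² = −7x⁴. Subtract (−7x⁴)·D = 7x⁶ + 35x⁵ + 14x⁴. Remainder: 9x⁵ + 36x⁴ − 30x³ − 35x² − 12x − 12.
Step 2: lead(9x⁵ + 36x⁴ − 30x³ − 35x² − 12x − 12) ÷ lead(D) = 9x⁵ ÷ −x² = −9x³. Subtract (−9x³)·D = 9x⁵ + 45x⁴ + 18x³. Remainder: −9x⁴ − 48x³ − 35x² − 12x − 12.
Step 3: lead(−9x⁴ − 48x³ − 35x² − 12x − 12) ÷ lead(D) = −9x⁴ ÷ −x² = 9x². Subtract (9x²)·D = −9x⁴ − 45x³ − 18x². Remainder: −3x³ − 17x² − 12x − 12.
Step 4: lead(−3x³ − 17x² − 12x − 12) ÷ lead(D) = −3x³ ÷ −x² = 3x. Subtract (3x)·D = −3x³ − 15x² − 6x. Remainder: −2x² − 6x − 12.
Step 5: lead(−2x² − 6x − 12) ÷ lead(D) = −2x² ÷ −x² = 2. Subtract (2)·D = −2x² − 10x − 4. Remainder: 4x − 8.

R(x) = 4x − 8, so D(x) is not a factor of P(x). no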